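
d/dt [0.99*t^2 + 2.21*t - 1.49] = 1.98*t + 2.21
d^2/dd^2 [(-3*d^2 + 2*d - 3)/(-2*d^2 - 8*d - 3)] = 2*(-56*d^3 - 18*d^2 + 180*d + 249)/(8*d^6 + 96*d^5 + 420*d^4 + 800*d^3 + 630*d^2 + 216*d + 27)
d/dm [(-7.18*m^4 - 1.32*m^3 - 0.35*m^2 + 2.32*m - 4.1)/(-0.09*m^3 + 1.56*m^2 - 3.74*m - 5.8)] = (0.6462*m^6 - 22.4016*m^5 + 78.4689*m^4 + 176.8672*m^3 + 19.5508*m^2 + 16.852*m - 28.79)/(0.0081*m^6 - 0.2808*m^5 + 3.1068*m^4 - 10.6248*m^3 - 4.1084*m^2 + 43.384*m + 33.64)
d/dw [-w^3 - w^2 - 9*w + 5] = -3*w^2 - 2*w - 9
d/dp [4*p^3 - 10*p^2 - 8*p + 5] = 12*p^2 - 20*p - 8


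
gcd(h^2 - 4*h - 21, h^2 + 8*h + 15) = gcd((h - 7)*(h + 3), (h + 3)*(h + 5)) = h + 3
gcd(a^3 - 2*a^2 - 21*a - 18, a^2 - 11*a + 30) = a - 6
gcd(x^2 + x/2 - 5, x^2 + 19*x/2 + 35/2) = x + 5/2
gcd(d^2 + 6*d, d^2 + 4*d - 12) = d + 6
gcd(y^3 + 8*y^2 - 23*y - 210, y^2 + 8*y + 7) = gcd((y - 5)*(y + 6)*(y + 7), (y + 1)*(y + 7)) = y + 7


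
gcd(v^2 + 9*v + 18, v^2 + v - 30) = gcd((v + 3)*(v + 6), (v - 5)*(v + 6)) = v + 6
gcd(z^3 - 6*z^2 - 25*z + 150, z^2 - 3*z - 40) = z + 5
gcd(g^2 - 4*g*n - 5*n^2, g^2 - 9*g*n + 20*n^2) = g - 5*n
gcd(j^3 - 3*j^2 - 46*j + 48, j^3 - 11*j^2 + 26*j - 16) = j^2 - 9*j + 8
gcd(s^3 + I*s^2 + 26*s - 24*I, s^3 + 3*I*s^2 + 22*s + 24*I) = s^2 + 2*I*s + 24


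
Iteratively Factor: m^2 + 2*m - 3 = (m + 3)*(m - 1)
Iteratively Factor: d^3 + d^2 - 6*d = (d - 2)*(d^2 + 3*d) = d*(d - 2)*(d + 3)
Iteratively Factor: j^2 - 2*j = (j)*(j - 2)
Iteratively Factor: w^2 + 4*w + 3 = (w + 3)*(w + 1)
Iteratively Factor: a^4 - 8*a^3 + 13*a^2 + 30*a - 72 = (a - 3)*(a^3 - 5*a^2 - 2*a + 24) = (a - 3)^2*(a^2 - 2*a - 8) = (a - 3)^2*(a + 2)*(a - 4)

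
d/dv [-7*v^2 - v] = -14*v - 1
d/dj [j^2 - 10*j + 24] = 2*j - 10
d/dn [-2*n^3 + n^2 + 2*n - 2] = -6*n^2 + 2*n + 2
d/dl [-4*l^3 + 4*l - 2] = 4 - 12*l^2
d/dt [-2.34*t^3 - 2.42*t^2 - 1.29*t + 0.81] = -7.02*t^2 - 4.84*t - 1.29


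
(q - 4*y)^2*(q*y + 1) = q^3*y - 8*q^2*y^2 + q^2 + 16*q*y^3 - 8*q*y + 16*y^2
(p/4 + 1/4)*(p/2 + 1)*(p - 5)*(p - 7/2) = p^4/8 - 11*p^3/16 - 3*p^2/4 + 71*p/16 + 35/8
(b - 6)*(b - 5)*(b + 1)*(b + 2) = b^4 - 8*b^3 - b^2 + 68*b + 60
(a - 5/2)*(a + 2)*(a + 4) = a^3 + 7*a^2/2 - 7*a - 20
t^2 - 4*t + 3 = (t - 3)*(t - 1)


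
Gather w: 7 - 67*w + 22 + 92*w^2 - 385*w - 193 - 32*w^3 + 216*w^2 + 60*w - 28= -32*w^3 + 308*w^2 - 392*w - 192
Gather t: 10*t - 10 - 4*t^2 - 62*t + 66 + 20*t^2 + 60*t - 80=16*t^2 + 8*t - 24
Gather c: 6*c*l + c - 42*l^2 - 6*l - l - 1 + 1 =c*(6*l + 1) - 42*l^2 - 7*l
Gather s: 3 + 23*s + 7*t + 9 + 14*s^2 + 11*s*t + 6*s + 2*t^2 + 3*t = 14*s^2 + s*(11*t + 29) + 2*t^2 + 10*t + 12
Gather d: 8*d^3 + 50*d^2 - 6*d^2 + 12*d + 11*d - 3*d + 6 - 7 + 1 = 8*d^3 + 44*d^2 + 20*d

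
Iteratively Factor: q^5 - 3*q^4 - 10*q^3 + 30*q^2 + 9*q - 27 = (q - 1)*(q^4 - 2*q^3 - 12*q^2 + 18*q + 27) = (q - 3)*(q - 1)*(q^3 + q^2 - 9*q - 9) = (q - 3)*(q - 1)*(q + 1)*(q^2 - 9) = (q - 3)*(q - 1)*(q + 1)*(q + 3)*(q - 3)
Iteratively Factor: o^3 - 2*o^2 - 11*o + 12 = (o + 3)*(o^2 - 5*o + 4) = (o - 1)*(o + 3)*(o - 4)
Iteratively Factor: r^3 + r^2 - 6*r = (r)*(r^2 + r - 6) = r*(r + 3)*(r - 2)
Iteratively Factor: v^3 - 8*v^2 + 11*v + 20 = (v + 1)*(v^2 - 9*v + 20) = (v - 4)*(v + 1)*(v - 5)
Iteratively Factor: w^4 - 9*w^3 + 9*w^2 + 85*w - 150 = (w - 5)*(w^3 - 4*w^2 - 11*w + 30) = (w - 5)^2*(w^2 + w - 6) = (w - 5)^2*(w - 2)*(w + 3)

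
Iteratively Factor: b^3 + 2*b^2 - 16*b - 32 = (b + 4)*(b^2 - 2*b - 8) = (b - 4)*(b + 4)*(b + 2)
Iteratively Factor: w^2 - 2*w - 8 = (w + 2)*(w - 4)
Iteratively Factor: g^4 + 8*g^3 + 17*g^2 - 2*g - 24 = (g + 3)*(g^3 + 5*g^2 + 2*g - 8) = (g + 2)*(g + 3)*(g^2 + 3*g - 4) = (g + 2)*(g + 3)*(g + 4)*(g - 1)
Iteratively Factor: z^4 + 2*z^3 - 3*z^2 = (z - 1)*(z^3 + 3*z^2) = z*(z - 1)*(z^2 + 3*z) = z^2*(z - 1)*(z + 3)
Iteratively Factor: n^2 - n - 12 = (n + 3)*(n - 4)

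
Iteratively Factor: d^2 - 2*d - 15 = (d + 3)*(d - 5)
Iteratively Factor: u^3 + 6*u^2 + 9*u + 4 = (u + 1)*(u^2 + 5*u + 4) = (u + 1)^2*(u + 4)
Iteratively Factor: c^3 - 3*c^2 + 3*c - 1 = (c - 1)*(c^2 - 2*c + 1) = (c - 1)^2*(c - 1)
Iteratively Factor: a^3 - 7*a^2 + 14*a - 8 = (a - 1)*(a^2 - 6*a + 8) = (a - 2)*(a - 1)*(a - 4)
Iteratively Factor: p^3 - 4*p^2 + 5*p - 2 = (p - 1)*(p^2 - 3*p + 2) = (p - 2)*(p - 1)*(p - 1)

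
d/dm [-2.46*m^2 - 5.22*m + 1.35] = -4.92*m - 5.22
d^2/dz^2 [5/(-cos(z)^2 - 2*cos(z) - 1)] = 10*(-cos(z) + cos(2*z) - 2)/(cos(z) + 1)^4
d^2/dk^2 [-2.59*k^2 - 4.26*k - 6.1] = -5.18000000000000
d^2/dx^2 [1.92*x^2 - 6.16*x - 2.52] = 3.84000000000000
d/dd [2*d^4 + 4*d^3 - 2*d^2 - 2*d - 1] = 8*d^3 + 12*d^2 - 4*d - 2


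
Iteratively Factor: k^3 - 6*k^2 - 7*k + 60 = (k - 4)*(k^2 - 2*k - 15) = (k - 5)*(k - 4)*(k + 3)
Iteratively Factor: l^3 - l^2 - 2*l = (l + 1)*(l^2 - 2*l) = l*(l + 1)*(l - 2)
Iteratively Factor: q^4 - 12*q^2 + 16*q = (q - 2)*(q^3 + 2*q^2 - 8*q) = q*(q - 2)*(q^2 + 2*q - 8) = q*(q - 2)*(q + 4)*(q - 2)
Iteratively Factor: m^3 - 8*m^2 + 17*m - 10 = (m - 2)*(m^2 - 6*m + 5) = (m - 2)*(m - 1)*(m - 5)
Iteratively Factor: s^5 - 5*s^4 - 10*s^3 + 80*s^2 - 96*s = (s + 4)*(s^4 - 9*s^3 + 26*s^2 - 24*s) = (s - 2)*(s + 4)*(s^3 - 7*s^2 + 12*s) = (s - 3)*(s - 2)*(s + 4)*(s^2 - 4*s) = (s - 4)*(s - 3)*(s - 2)*(s + 4)*(s)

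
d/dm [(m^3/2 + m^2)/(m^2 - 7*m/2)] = 2*(m^2 - 7*m - 7)/(4*m^2 - 28*m + 49)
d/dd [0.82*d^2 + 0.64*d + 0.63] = 1.64*d + 0.64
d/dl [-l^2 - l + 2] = -2*l - 1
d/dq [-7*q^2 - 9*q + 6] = -14*q - 9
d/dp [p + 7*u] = 1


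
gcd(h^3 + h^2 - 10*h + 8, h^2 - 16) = h + 4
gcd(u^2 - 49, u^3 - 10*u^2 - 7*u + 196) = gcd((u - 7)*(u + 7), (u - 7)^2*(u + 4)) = u - 7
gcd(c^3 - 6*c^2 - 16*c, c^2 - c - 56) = c - 8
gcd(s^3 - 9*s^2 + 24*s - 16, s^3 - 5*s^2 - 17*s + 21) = s - 1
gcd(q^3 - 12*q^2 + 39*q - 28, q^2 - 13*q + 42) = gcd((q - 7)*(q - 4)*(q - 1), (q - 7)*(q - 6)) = q - 7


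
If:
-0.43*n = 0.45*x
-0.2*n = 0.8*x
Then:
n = 0.00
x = 0.00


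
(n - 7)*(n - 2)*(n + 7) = n^3 - 2*n^2 - 49*n + 98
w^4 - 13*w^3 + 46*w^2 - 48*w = w*(w - 8)*(w - 3)*(w - 2)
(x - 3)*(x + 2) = x^2 - x - 6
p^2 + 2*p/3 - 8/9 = (p - 2/3)*(p + 4/3)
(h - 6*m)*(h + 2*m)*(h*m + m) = h^3*m - 4*h^2*m^2 + h^2*m - 12*h*m^3 - 4*h*m^2 - 12*m^3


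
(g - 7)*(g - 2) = g^2 - 9*g + 14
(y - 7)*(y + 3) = y^2 - 4*y - 21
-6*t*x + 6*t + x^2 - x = (-6*t + x)*(x - 1)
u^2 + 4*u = u*(u + 4)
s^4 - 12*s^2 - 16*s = s*(s - 4)*(s + 2)^2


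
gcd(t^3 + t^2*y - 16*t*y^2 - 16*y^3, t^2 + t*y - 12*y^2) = t + 4*y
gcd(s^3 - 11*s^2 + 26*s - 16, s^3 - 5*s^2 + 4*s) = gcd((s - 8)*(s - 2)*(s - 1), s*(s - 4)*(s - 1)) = s - 1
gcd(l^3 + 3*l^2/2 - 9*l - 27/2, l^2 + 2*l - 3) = l + 3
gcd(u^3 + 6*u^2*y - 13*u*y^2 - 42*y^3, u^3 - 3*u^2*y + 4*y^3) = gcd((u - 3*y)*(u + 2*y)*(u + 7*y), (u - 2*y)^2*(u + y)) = 1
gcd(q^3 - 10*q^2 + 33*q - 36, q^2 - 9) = q - 3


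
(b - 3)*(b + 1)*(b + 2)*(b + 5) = b^4 + 5*b^3 - 7*b^2 - 41*b - 30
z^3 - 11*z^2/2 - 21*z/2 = z*(z - 7)*(z + 3/2)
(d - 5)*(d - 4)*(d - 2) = d^3 - 11*d^2 + 38*d - 40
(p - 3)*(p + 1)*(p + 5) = p^3 + 3*p^2 - 13*p - 15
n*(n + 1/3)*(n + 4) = n^3 + 13*n^2/3 + 4*n/3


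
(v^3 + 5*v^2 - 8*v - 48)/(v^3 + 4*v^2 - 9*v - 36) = (v + 4)/(v + 3)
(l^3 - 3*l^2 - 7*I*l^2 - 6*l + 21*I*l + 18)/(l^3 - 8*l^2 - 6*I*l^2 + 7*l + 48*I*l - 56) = (l^3 + l^2*(-3 - 7*I) + l*(-6 + 21*I) + 18)/(l^3 + l^2*(-8 - 6*I) + l*(7 + 48*I) - 56)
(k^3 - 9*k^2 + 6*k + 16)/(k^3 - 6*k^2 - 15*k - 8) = (k - 2)/(k + 1)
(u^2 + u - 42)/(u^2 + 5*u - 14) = (u - 6)/(u - 2)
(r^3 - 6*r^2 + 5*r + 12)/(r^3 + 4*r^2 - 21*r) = (r^2 - 3*r - 4)/(r*(r + 7))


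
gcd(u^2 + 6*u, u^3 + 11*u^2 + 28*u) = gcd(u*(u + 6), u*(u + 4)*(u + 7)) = u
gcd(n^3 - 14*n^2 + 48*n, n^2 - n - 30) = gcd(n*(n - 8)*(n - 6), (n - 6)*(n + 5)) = n - 6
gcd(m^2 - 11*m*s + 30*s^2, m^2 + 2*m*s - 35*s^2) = -m + 5*s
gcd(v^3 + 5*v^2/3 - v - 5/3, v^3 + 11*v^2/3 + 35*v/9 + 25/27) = v + 5/3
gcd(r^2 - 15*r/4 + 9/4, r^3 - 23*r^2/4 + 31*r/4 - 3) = r - 3/4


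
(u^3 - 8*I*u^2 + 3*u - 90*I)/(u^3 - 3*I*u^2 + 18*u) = (u - 5*I)/u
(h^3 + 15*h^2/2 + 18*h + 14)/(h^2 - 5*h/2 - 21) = (h^2 + 4*h + 4)/(h - 6)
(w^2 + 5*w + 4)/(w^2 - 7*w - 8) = (w + 4)/(w - 8)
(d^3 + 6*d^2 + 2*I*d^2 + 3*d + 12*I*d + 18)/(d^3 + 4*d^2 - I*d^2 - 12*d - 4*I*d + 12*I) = (d + 3*I)/(d - 2)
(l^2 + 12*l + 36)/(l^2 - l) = (l^2 + 12*l + 36)/(l*(l - 1))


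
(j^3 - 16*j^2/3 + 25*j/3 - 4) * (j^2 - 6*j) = j^5 - 34*j^4/3 + 121*j^3/3 - 54*j^2 + 24*j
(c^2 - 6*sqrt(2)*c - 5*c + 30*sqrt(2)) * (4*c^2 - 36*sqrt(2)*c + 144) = 4*c^4 - 60*sqrt(2)*c^3 - 20*c^3 + 300*sqrt(2)*c^2 + 576*c^2 - 2880*c - 864*sqrt(2)*c + 4320*sqrt(2)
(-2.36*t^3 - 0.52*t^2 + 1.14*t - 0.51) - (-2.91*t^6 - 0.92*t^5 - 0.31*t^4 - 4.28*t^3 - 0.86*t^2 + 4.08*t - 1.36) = 2.91*t^6 + 0.92*t^5 + 0.31*t^4 + 1.92*t^3 + 0.34*t^2 - 2.94*t + 0.85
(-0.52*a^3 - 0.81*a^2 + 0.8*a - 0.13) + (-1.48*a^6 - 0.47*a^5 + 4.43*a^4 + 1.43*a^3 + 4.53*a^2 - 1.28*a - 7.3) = -1.48*a^6 - 0.47*a^5 + 4.43*a^4 + 0.91*a^3 + 3.72*a^2 - 0.48*a - 7.43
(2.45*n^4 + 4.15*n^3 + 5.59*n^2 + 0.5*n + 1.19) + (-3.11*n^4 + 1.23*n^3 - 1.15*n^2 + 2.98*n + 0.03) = -0.66*n^4 + 5.38*n^3 + 4.44*n^2 + 3.48*n + 1.22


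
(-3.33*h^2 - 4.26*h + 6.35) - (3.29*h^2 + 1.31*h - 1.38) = -6.62*h^2 - 5.57*h + 7.73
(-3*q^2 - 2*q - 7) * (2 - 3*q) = 9*q^3 + 17*q - 14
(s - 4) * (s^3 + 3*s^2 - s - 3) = s^4 - s^3 - 13*s^2 + s + 12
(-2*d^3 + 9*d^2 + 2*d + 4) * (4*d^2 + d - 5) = -8*d^5 + 34*d^4 + 27*d^3 - 27*d^2 - 6*d - 20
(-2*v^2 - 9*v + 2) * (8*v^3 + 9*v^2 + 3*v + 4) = -16*v^5 - 90*v^4 - 71*v^3 - 17*v^2 - 30*v + 8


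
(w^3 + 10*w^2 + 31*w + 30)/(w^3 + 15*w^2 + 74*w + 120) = (w^2 + 5*w + 6)/(w^2 + 10*w + 24)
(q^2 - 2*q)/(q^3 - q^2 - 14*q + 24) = q/(q^2 + q - 12)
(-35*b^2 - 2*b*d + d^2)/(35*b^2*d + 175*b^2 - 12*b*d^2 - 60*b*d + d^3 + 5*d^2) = (-5*b - d)/(5*b*d + 25*b - d^2 - 5*d)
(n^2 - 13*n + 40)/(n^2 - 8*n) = (n - 5)/n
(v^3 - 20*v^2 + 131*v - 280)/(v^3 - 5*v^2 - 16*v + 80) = (v^2 - 15*v + 56)/(v^2 - 16)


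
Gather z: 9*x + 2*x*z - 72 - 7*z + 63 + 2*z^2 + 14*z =9*x + 2*z^2 + z*(2*x + 7) - 9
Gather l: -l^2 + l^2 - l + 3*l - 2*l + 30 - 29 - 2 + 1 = 0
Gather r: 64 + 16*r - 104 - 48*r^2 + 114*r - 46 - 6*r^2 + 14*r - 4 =-54*r^2 + 144*r - 90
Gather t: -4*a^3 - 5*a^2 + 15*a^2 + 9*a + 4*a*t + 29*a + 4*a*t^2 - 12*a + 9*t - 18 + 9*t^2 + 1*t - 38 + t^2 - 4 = -4*a^3 + 10*a^2 + 26*a + t^2*(4*a + 10) + t*(4*a + 10) - 60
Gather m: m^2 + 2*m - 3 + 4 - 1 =m^2 + 2*m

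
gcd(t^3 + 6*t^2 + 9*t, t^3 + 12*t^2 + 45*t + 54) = t^2 + 6*t + 9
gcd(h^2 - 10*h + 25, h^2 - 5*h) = h - 5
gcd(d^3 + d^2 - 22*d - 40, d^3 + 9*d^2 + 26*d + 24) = d^2 + 6*d + 8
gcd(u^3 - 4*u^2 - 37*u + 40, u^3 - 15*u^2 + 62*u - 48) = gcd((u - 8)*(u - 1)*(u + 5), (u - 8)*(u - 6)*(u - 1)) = u^2 - 9*u + 8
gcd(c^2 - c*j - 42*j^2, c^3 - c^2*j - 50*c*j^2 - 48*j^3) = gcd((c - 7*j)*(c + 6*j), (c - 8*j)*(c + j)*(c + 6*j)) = c + 6*j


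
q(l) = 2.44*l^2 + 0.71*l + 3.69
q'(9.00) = 44.63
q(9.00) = 207.72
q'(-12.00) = -57.85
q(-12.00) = 346.53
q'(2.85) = 14.62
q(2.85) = 25.53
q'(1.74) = 9.20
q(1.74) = 12.31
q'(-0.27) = -0.61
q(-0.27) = 3.68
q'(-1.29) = -5.59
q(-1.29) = 6.83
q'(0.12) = 1.30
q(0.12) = 3.81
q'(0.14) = 1.39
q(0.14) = 3.84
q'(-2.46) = -11.29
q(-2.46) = 16.71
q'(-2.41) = -11.05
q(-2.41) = 16.15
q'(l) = 4.88*l + 0.71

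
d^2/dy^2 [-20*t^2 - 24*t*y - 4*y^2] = -8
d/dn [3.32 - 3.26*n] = -3.26000000000000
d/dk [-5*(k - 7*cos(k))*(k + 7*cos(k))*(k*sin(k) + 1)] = -5*k^3*cos(k) - 15*k^2*sin(k) + 245*k*cos(k)/4 + 735*k*cos(3*k)/4 - 10*k + 245*sin(k)/4 - 245*sin(2*k) + 245*sin(3*k)/4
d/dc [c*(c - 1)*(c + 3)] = 3*c^2 + 4*c - 3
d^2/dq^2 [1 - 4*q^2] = -8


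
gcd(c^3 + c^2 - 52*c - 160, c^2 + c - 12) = c + 4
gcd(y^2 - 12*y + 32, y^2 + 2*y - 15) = 1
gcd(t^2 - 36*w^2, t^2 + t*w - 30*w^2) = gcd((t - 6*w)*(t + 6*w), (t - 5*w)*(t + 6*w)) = t + 6*w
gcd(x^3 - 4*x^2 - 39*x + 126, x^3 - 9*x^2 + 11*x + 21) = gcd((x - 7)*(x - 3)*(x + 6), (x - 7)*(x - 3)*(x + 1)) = x^2 - 10*x + 21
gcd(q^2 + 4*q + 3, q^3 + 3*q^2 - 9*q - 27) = q + 3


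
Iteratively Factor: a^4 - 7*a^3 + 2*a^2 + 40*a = (a - 4)*(a^3 - 3*a^2 - 10*a) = (a - 4)*(a + 2)*(a^2 - 5*a) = a*(a - 4)*(a + 2)*(a - 5)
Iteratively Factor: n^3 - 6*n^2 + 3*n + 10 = (n - 5)*(n^2 - n - 2) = (n - 5)*(n - 2)*(n + 1)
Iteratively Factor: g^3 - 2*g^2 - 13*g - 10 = (g - 5)*(g^2 + 3*g + 2) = (g - 5)*(g + 1)*(g + 2)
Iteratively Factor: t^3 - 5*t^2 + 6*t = (t - 3)*(t^2 - 2*t) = t*(t - 3)*(t - 2)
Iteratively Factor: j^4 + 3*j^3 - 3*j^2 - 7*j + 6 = (j + 2)*(j^3 + j^2 - 5*j + 3) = (j - 1)*(j + 2)*(j^2 + 2*j - 3) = (j - 1)*(j + 2)*(j + 3)*(j - 1)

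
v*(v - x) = v^2 - v*x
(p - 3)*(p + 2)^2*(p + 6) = p^4 + 7*p^3 - 2*p^2 - 60*p - 72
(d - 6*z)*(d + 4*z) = d^2 - 2*d*z - 24*z^2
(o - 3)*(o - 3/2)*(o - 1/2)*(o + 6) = o^4 + o^3 - 93*o^2/4 + 153*o/4 - 27/2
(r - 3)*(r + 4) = r^2 + r - 12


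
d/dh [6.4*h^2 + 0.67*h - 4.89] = 12.8*h + 0.67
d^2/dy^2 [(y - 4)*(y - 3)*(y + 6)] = 6*y - 2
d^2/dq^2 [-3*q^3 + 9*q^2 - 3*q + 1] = 18 - 18*q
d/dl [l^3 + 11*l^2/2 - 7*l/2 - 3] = 3*l^2 + 11*l - 7/2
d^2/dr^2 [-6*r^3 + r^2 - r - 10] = 2 - 36*r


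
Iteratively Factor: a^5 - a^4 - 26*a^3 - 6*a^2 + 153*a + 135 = (a + 1)*(a^4 - 2*a^3 - 24*a^2 + 18*a + 135) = (a + 1)*(a + 3)*(a^3 - 5*a^2 - 9*a + 45) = (a - 3)*(a + 1)*(a + 3)*(a^2 - 2*a - 15) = (a - 5)*(a - 3)*(a + 1)*(a + 3)*(a + 3)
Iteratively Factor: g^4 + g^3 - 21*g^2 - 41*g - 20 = (g + 4)*(g^3 - 3*g^2 - 9*g - 5) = (g + 1)*(g + 4)*(g^2 - 4*g - 5) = (g + 1)^2*(g + 4)*(g - 5)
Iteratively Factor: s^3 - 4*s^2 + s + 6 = (s + 1)*(s^2 - 5*s + 6) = (s - 2)*(s + 1)*(s - 3)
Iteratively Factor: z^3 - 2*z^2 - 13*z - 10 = (z - 5)*(z^2 + 3*z + 2) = (z - 5)*(z + 2)*(z + 1)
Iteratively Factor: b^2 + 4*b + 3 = (b + 3)*(b + 1)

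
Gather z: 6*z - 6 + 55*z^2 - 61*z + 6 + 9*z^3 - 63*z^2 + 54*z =9*z^3 - 8*z^2 - z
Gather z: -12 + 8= -4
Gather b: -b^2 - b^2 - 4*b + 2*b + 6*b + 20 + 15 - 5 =-2*b^2 + 4*b + 30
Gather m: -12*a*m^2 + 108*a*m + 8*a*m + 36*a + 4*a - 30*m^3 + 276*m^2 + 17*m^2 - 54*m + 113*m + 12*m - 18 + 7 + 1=40*a - 30*m^3 + m^2*(293 - 12*a) + m*(116*a + 71) - 10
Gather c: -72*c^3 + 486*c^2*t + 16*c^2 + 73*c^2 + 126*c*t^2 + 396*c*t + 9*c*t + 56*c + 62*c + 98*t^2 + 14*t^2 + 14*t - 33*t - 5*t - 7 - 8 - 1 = -72*c^3 + c^2*(486*t + 89) + c*(126*t^2 + 405*t + 118) + 112*t^2 - 24*t - 16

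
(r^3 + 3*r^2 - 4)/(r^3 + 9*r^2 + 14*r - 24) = (r^2 + 4*r + 4)/(r^2 + 10*r + 24)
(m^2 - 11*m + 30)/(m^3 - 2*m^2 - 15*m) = (m - 6)/(m*(m + 3))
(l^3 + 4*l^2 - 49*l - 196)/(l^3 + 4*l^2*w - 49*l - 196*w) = (l + 4)/(l + 4*w)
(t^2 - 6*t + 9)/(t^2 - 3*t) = (t - 3)/t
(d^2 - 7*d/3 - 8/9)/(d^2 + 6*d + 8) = (9*d^2 - 21*d - 8)/(9*(d^2 + 6*d + 8))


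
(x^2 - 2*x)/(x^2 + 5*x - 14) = x/(x + 7)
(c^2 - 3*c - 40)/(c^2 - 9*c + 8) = (c + 5)/(c - 1)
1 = 1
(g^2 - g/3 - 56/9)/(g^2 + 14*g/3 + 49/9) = (3*g - 8)/(3*g + 7)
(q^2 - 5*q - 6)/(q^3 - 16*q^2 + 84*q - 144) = (q + 1)/(q^2 - 10*q + 24)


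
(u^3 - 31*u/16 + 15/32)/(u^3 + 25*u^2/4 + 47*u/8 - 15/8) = (u - 5/4)/(u + 5)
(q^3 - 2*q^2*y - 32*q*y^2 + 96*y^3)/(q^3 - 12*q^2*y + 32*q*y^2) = (-q^2 - 2*q*y + 24*y^2)/(q*(-q + 8*y))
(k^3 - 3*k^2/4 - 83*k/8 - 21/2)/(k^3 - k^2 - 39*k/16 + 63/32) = 4*(4*k^2 - 9*k - 28)/(16*k^2 - 40*k + 21)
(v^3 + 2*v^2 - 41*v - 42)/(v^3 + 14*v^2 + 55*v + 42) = (v - 6)/(v + 6)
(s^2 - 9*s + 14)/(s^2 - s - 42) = (s - 2)/(s + 6)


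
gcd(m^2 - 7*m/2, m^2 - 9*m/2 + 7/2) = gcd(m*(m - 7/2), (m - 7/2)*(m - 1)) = m - 7/2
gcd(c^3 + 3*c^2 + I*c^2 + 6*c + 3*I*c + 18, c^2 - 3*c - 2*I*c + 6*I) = c - 2*I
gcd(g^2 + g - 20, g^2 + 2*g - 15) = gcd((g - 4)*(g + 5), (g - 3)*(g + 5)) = g + 5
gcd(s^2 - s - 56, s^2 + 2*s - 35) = s + 7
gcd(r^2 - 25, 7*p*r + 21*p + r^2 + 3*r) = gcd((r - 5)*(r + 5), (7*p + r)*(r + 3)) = 1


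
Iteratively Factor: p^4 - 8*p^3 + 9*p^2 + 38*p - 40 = (p - 1)*(p^3 - 7*p^2 + 2*p + 40) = (p - 4)*(p - 1)*(p^2 - 3*p - 10) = (p - 4)*(p - 1)*(p + 2)*(p - 5)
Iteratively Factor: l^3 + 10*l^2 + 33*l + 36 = (l + 3)*(l^2 + 7*l + 12) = (l + 3)*(l + 4)*(l + 3)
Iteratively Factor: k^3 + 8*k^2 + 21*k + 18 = (k + 3)*(k^2 + 5*k + 6) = (k + 3)^2*(k + 2)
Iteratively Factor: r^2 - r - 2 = (r + 1)*(r - 2)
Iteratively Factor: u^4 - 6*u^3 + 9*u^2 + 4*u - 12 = (u + 1)*(u^3 - 7*u^2 + 16*u - 12) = (u - 2)*(u + 1)*(u^2 - 5*u + 6) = (u - 2)^2*(u + 1)*(u - 3)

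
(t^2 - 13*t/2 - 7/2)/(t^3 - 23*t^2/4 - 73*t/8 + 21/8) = 4*(2*t + 1)/(8*t^2 + 10*t - 3)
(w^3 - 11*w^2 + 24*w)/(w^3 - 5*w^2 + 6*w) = (w - 8)/(w - 2)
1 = 1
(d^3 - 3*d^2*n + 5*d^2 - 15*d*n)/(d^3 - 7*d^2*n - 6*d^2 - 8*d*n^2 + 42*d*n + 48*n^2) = d*(d^2 - 3*d*n + 5*d - 15*n)/(d^3 - 7*d^2*n - 6*d^2 - 8*d*n^2 + 42*d*n + 48*n^2)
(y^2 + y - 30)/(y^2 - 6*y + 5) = (y + 6)/(y - 1)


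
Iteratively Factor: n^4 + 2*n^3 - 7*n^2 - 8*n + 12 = (n + 3)*(n^3 - n^2 - 4*n + 4) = (n - 2)*(n + 3)*(n^2 + n - 2) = (n - 2)*(n - 1)*(n + 3)*(n + 2)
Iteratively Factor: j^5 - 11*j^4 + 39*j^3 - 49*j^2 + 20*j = (j - 4)*(j^4 - 7*j^3 + 11*j^2 - 5*j) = (j - 5)*(j - 4)*(j^3 - 2*j^2 + j) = (j - 5)*(j - 4)*(j - 1)*(j^2 - j) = (j - 5)*(j - 4)*(j - 1)^2*(j)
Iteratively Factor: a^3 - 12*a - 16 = (a - 4)*(a^2 + 4*a + 4) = (a - 4)*(a + 2)*(a + 2)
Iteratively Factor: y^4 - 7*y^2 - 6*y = (y - 3)*(y^3 + 3*y^2 + 2*y) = (y - 3)*(y + 1)*(y^2 + 2*y) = y*(y - 3)*(y + 1)*(y + 2)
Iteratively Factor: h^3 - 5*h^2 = (h)*(h^2 - 5*h) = h^2*(h - 5)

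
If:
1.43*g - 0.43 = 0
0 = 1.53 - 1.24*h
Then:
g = 0.30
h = 1.23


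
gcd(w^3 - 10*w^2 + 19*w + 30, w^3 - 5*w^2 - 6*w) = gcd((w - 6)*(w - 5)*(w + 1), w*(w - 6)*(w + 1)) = w^2 - 5*w - 6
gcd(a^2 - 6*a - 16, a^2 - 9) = 1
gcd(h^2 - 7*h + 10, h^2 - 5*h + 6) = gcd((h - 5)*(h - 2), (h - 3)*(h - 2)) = h - 2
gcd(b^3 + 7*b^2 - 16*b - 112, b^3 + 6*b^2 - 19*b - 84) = b^2 + 3*b - 28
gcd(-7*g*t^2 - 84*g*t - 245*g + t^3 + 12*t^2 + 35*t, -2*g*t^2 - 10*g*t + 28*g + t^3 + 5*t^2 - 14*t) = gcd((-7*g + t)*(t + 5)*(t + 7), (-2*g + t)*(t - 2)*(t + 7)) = t + 7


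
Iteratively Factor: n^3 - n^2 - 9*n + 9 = (n - 1)*(n^2 - 9) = (n - 1)*(n + 3)*(n - 3)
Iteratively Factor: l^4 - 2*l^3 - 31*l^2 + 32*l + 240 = (l - 4)*(l^3 + 2*l^2 - 23*l - 60) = (l - 4)*(l + 4)*(l^2 - 2*l - 15) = (l - 4)*(l + 3)*(l + 4)*(l - 5)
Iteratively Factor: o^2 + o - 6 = (o + 3)*(o - 2)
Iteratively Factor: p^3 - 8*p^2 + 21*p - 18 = (p - 2)*(p^2 - 6*p + 9) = (p - 3)*(p - 2)*(p - 3)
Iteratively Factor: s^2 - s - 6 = (s - 3)*(s + 2)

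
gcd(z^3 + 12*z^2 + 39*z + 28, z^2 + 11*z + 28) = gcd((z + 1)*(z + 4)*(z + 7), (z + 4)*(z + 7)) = z^2 + 11*z + 28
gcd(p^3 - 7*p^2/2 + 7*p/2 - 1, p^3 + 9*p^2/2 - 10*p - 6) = p - 2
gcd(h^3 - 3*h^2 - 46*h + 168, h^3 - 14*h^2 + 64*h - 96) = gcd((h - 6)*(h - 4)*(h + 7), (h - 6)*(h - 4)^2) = h^2 - 10*h + 24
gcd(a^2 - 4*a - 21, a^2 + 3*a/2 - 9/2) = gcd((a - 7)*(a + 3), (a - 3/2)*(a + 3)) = a + 3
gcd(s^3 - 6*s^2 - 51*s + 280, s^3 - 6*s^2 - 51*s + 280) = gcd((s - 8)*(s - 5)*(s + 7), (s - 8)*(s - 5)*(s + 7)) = s^3 - 6*s^2 - 51*s + 280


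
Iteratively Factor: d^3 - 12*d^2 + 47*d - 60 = (d - 3)*(d^2 - 9*d + 20) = (d - 5)*(d - 3)*(d - 4)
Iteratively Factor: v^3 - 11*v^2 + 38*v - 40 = (v - 2)*(v^2 - 9*v + 20) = (v - 4)*(v - 2)*(v - 5)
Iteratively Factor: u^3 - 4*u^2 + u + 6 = (u - 3)*(u^2 - u - 2) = (u - 3)*(u - 2)*(u + 1)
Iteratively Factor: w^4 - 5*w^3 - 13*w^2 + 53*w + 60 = (w - 4)*(w^3 - w^2 - 17*w - 15) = (w - 4)*(w + 3)*(w^2 - 4*w - 5) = (w - 5)*(w - 4)*(w + 3)*(w + 1)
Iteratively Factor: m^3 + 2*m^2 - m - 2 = (m - 1)*(m^2 + 3*m + 2) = (m - 1)*(m + 1)*(m + 2)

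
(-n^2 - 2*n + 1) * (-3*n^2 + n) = 3*n^4 + 5*n^3 - 5*n^2 + n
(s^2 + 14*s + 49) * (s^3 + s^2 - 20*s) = s^5 + 15*s^4 + 43*s^3 - 231*s^2 - 980*s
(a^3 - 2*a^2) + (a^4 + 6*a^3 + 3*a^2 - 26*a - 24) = a^4 + 7*a^3 + a^2 - 26*a - 24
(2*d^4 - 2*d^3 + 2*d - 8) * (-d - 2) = -2*d^5 - 2*d^4 + 4*d^3 - 2*d^2 + 4*d + 16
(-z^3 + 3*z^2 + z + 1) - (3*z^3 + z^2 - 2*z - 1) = -4*z^3 + 2*z^2 + 3*z + 2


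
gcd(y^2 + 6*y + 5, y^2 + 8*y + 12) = 1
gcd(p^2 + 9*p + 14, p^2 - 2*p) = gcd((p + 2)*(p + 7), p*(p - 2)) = 1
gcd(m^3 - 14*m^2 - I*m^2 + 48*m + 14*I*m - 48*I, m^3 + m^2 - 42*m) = m - 6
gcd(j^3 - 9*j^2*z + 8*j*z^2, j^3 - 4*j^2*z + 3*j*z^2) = -j^2 + j*z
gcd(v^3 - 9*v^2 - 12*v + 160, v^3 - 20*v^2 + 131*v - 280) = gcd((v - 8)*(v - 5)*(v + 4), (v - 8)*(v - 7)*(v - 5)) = v^2 - 13*v + 40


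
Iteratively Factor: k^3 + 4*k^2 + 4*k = (k + 2)*(k^2 + 2*k) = k*(k + 2)*(k + 2)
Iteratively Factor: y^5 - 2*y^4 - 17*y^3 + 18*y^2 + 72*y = (y + 2)*(y^4 - 4*y^3 - 9*y^2 + 36*y) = (y - 4)*(y + 2)*(y^3 - 9*y) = y*(y - 4)*(y + 2)*(y^2 - 9) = y*(y - 4)*(y - 3)*(y + 2)*(y + 3)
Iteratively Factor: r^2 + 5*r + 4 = (r + 1)*(r + 4)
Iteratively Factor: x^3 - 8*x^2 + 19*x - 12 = (x - 4)*(x^2 - 4*x + 3) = (x - 4)*(x - 1)*(x - 3)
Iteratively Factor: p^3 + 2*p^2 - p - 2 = (p - 1)*(p^2 + 3*p + 2) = (p - 1)*(p + 2)*(p + 1)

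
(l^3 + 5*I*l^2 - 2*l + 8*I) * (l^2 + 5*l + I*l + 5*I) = l^5 + 5*l^4 + 6*I*l^4 - 7*l^3 + 30*I*l^3 - 35*l^2 + 6*I*l^2 - 8*l + 30*I*l - 40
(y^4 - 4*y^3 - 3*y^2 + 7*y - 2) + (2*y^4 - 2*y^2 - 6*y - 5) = 3*y^4 - 4*y^3 - 5*y^2 + y - 7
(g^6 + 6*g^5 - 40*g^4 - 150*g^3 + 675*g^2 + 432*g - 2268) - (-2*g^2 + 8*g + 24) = g^6 + 6*g^5 - 40*g^4 - 150*g^3 + 677*g^2 + 424*g - 2292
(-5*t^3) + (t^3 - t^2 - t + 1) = -4*t^3 - t^2 - t + 1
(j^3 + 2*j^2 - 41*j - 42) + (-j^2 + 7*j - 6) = j^3 + j^2 - 34*j - 48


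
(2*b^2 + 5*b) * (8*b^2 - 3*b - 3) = 16*b^4 + 34*b^3 - 21*b^2 - 15*b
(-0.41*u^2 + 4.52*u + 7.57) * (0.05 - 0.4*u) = 0.164*u^3 - 1.8285*u^2 - 2.802*u + 0.3785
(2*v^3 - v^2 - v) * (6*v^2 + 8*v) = 12*v^5 + 10*v^4 - 14*v^3 - 8*v^2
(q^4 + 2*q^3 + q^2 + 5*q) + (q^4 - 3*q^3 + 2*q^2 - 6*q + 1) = 2*q^4 - q^3 + 3*q^2 - q + 1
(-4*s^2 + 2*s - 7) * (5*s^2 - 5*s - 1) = -20*s^4 + 30*s^3 - 41*s^2 + 33*s + 7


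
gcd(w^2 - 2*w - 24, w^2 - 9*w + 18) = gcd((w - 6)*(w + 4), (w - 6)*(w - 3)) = w - 6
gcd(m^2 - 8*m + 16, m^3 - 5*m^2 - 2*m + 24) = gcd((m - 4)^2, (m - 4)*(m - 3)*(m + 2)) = m - 4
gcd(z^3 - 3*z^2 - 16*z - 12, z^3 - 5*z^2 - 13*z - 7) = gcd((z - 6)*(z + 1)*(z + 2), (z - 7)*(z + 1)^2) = z + 1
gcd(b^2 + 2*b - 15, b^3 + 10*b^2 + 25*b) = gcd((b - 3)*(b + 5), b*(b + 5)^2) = b + 5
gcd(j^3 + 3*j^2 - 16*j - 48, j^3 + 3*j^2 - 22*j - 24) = j - 4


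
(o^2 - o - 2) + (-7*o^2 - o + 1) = -6*o^2 - 2*o - 1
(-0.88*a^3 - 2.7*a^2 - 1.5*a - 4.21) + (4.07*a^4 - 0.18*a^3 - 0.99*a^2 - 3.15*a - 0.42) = 4.07*a^4 - 1.06*a^3 - 3.69*a^2 - 4.65*a - 4.63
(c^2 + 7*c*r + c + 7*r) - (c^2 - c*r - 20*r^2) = 8*c*r + c + 20*r^2 + 7*r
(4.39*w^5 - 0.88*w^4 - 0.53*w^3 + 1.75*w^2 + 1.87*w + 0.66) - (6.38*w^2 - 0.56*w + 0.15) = 4.39*w^5 - 0.88*w^4 - 0.53*w^3 - 4.63*w^2 + 2.43*w + 0.51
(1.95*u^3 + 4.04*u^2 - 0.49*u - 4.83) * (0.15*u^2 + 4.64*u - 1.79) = 0.2925*u^5 + 9.654*u^4 + 15.1816*u^3 - 10.2297*u^2 - 21.5341*u + 8.6457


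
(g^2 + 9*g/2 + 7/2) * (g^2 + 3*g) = g^4 + 15*g^3/2 + 17*g^2 + 21*g/2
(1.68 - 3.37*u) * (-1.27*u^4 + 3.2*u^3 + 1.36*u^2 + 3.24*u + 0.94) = 4.2799*u^5 - 12.9176*u^4 + 0.7928*u^3 - 8.634*u^2 + 2.2754*u + 1.5792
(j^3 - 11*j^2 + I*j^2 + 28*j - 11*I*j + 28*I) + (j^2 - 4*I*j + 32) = j^3 - 10*j^2 + I*j^2 + 28*j - 15*I*j + 32 + 28*I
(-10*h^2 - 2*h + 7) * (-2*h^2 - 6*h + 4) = 20*h^4 + 64*h^3 - 42*h^2 - 50*h + 28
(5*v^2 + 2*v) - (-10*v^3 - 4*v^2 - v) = 10*v^3 + 9*v^2 + 3*v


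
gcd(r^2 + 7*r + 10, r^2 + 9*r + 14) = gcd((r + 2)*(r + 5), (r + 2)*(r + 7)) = r + 2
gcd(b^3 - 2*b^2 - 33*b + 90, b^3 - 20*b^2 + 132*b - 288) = 1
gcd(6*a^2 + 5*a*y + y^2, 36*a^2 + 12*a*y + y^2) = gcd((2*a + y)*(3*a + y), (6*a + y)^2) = 1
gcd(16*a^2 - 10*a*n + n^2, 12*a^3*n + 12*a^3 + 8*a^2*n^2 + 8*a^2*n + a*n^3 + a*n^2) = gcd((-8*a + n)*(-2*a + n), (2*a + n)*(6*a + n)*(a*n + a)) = 1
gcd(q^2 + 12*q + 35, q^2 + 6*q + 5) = q + 5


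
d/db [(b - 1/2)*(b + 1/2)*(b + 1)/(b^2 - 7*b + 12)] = (4*b^4 - 56*b^3 + 117*b^2 + 98*b - 19)/(4*(b^4 - 14*b^3 + 73*b^2 - 168*b + 144))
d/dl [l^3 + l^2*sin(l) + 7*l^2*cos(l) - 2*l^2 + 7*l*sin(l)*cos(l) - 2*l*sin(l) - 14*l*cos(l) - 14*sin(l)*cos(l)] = -7*l^2*sin(l) + l^2*cos(l) + 3*l^2 + 16*l*sin(l) + 12*l*cos(l) + 7*l*cos(2*l) - 4*l - 2*sin(l) + 7*sin(2*l)/2 - 14*cos(l) - 14*cos(2*l)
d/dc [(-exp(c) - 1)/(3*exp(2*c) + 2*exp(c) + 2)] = 3*(exp(c) + 2)*exp(2*c)/(9*exp(4*c) + 12*exp(3*c) + 16*exp(2*c) + 8*exp(c) + 4)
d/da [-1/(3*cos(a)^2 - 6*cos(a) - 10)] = 6*(1 - cos(a))*sin(a)/(-3*cos(a)^2 + 6*cos(a) + 10)^2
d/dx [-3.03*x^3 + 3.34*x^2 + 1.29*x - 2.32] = -9.09*x^2 + 6.68*x + 1.29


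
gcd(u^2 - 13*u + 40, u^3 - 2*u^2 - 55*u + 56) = u - 8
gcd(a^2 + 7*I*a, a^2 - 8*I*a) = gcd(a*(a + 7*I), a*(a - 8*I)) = a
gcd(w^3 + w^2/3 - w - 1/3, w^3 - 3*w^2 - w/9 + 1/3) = w + 1/3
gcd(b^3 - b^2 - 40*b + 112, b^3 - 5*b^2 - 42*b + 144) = 1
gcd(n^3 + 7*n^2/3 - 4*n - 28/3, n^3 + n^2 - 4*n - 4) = n^2 - 4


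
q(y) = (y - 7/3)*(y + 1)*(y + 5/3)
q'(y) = (y - 7/3)*(y + 1) + (y - 7/3)*(y + 5/3) + (y + 1)*(y + 5/3) = 3*y^2 + 2*y/3 - 41/9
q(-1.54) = 0.26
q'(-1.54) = 1.53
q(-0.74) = -0.74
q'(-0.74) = -3.41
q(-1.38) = 0.40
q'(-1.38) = 0.24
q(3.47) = 26.10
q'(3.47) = 33.88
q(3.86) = 41.01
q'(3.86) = 42.72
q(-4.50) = -67.76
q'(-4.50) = 53.19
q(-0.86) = -0.36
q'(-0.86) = -2.91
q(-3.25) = -19.89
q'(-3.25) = 24.97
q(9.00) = 711.11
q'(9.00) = 244.44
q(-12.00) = -1629.22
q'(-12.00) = 419.44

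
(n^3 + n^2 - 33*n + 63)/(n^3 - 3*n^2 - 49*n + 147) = (n - 3)/(n - 7)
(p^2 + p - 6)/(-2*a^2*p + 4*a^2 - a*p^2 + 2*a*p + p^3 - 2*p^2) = (p + 3)/(-2*a^2 - a*p + p^2)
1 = 1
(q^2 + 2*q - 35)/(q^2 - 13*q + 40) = (q + 7)/(q - 8)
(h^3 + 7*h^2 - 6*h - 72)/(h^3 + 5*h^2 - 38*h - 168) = (h^2 + 3*h - 18)/(h^2 + h - 42)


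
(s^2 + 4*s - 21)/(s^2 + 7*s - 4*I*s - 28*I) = (s - 3)/(s - 4*I)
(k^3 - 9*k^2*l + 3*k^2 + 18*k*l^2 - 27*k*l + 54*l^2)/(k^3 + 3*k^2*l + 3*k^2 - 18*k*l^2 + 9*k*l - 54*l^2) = (k - 6*l)/(k + 6*l)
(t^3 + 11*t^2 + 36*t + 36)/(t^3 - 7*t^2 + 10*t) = (t^3 + 11*t^2 + 36*t + 36)/(t*(t^2 - 7*t + 10))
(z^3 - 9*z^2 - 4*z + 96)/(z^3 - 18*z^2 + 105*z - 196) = (z^2 - 5*z - 24)/(z^2 - 14*z + 49)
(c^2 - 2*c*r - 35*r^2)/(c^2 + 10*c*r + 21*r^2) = (c^2 - 2*c*r - 35*r^2)/(c^2 + 10*c*r + 21*r^2)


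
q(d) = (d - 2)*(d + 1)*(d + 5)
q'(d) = (d - 2)*(d + 1) + (d - 2)*(d + 5) + (d + 1)*(d + 5) = 3*d^2 + 8*d - 7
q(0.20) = -11.23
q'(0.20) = -5.28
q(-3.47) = 20.67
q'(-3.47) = 1.36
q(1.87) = -2.56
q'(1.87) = 18.45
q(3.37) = 50.11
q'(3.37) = 54.03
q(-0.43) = -6.33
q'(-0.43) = -9.89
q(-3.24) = 20.66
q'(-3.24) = -1.43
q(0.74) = -12.58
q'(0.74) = 0.56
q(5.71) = 266.62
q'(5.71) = 136.49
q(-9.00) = -352.00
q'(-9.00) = 164.00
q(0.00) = -10.00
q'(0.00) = -7.00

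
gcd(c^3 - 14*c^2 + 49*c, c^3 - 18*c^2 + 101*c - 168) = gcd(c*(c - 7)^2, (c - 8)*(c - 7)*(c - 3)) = c - 7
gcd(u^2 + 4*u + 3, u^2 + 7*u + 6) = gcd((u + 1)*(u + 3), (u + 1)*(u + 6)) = u + 1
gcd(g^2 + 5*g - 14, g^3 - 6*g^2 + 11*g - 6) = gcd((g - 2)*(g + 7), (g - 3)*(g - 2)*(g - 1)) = g - 2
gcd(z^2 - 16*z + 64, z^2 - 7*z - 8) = z - 8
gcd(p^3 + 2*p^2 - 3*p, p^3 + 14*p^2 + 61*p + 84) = p + 3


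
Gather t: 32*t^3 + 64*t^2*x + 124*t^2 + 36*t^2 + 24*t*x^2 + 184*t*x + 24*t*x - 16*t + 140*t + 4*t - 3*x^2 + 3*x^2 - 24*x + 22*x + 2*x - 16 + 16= 32*t^3 + t^2*(64*x + 160) + t*(24*x^2 + 208*x + 128)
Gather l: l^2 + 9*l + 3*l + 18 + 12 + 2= l^2 + 12*l + 32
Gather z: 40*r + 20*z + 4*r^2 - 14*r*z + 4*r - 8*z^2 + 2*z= 4*r^2 + 44*r - 8*z^2 + z*(22 - 14*r)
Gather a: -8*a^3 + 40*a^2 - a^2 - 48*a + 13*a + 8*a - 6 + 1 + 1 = -8*a^3 + 39*a^2 - 27*a - 4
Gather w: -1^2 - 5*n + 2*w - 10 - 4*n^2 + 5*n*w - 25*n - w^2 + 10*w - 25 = -4*n^2 - 30*n - w^2 + w*(5*n + 12) - 36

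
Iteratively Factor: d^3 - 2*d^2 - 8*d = (d - 4)*(d^2 + 2*d) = d*(d - 4)*(d + 2)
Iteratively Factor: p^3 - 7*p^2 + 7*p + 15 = (p + 1)*(p^2 - 8*p + 15) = (p - 3)*(p + 1)*(p - 5)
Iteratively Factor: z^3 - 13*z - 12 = (z + 1)*(z^2 - z - 12) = (z - 4)*(z + 1)*(z + 3)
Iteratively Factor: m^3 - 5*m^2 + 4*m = (m - 1)*(m^2 - 4*m) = (m - 4)*(m - 1)*(m)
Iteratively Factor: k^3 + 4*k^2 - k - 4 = (k + 1)*(k^2 + 3*k - 4) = (k - 1)*(k + 1)*(k + 4)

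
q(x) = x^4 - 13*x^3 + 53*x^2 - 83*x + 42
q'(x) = 4*x^3 - 39*x^2 + 106*x - 83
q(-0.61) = 115.44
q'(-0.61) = -163.08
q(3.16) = -1.54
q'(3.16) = -11.26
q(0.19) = 28.06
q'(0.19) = -64.24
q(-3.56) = 1756.34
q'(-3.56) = -1135.10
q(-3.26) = 1439.19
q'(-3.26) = -981.62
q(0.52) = 11.42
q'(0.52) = -37.86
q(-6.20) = 7169.82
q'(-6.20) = -3192.67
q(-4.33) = 2801.98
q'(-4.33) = -1597.92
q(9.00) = 672.00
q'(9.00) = 628.00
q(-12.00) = 51870.00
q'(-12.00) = -13883.00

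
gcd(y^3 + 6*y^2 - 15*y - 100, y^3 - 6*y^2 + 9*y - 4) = y - 4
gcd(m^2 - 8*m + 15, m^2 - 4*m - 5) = m - 5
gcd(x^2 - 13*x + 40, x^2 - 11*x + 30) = x - 5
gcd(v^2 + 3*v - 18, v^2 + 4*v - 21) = v - 3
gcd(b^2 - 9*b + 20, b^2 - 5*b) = b - 5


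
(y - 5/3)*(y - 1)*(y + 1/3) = y^3 - 7*y^2/3 + 7*y/9 + 5/9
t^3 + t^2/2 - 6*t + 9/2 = (t - 3/2)*(t - 1)*(t + 3)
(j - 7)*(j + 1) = j^2 - 6*j - 7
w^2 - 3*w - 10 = (w - 5)*(w + 2)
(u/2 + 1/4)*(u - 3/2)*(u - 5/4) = u^3/2 - 9*u^2/8 + u/4 + 15/32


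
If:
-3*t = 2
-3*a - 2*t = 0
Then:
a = 4/9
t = -2/3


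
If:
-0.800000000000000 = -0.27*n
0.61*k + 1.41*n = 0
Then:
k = -6.85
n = 2.96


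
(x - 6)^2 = x^2 - 12*x + 36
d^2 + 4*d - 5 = (d - 1)*(d + 5)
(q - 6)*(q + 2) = q^2 - 4*q - 12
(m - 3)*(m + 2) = m^2 - m - 6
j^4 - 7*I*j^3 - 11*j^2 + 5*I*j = j*(j - 5*I)*(j - I)^2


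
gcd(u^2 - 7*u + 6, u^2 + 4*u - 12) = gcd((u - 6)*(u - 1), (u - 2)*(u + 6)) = 1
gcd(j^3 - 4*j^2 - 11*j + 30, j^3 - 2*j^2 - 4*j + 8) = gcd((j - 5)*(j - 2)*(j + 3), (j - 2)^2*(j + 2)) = j - 2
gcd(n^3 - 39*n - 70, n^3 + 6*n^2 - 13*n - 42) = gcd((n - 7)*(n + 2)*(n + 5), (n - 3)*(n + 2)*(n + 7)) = n + 2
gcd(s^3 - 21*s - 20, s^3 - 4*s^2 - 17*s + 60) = s^2 - s - 20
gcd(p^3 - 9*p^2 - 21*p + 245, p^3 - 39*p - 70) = p^2 - 2*p - 35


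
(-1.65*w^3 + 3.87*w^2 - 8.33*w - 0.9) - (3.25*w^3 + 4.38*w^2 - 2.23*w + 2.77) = -4.9*w^3 - 0.51*w^2 - 6.1*w - 3.67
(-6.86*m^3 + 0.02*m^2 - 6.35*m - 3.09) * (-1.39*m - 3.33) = 9.5354*m^4 + 22.816*m^3 + 8.7599*m^2 + 25.4406*m + 10.2897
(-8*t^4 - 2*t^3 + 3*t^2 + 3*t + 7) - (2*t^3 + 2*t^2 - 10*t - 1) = -8*t^4 - 4*t^3 + t^2 + 13*t + 8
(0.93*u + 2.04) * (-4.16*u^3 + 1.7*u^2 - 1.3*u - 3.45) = -3.8688*u^4 - 6.9054*u^3 + 2.259*u^2 - 5.8605*u - 7.038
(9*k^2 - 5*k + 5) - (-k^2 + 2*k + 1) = 10*k^2 - 7*k + 4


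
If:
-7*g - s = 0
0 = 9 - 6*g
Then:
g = 3/2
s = -21/2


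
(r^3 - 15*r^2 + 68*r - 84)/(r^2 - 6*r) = r - 9 + 14/r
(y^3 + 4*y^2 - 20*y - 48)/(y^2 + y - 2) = (y^2 + 2*y - 24)/(y - 1)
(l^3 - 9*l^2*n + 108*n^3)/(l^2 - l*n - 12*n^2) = (l^2 - 12*l*n + 36*n^2)/(l - 4*n)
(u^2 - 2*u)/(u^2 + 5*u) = (u - 2)/(u + 5)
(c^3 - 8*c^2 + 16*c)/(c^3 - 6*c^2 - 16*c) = (-c^2 + 8*c - 16)/(-c^2 + 6*c + 16)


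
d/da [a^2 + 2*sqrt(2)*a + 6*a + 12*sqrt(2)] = 2*a + 2*sqrt(2) + 6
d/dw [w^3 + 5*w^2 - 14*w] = 3*w^2 + 10*w - 14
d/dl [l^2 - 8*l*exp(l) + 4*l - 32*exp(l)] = -8*l*exp(l) + 2*l - 40*exp(l) + 4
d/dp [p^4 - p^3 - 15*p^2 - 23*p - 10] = 4*p^3 - 3*p^2 - 30*p - 23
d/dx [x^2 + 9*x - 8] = 2*x + 9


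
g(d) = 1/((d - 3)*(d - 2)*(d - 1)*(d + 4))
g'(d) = -1/((d - 3)*(d - 2)*(d - 1)*(d + 4)^2) - 1/((d - 3)*(d - 2)*(d - 1)^2*(d + 4)) - 1/((d - 3)*(d - 2)^2*(d - 1)*(d + 4)) - 1/((d - 3)^2*(d - 2)*(d - 1)*(d + 4)) = 2*(-2*d^3 + 3*d^2 + 13*d - 19)/(d^8 - 4*d^7 - 22*d^6 + 128*d^5 - 31*d^4 - 892*d^3 + 2068*d^2 - 1824*d + 576)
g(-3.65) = -0.02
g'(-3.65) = 0.04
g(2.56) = -0.40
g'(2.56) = 0.12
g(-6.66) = 0.00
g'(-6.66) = 0.00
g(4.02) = 0.02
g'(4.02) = -0.04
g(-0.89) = -0.02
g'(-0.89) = -0.01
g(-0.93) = -0.01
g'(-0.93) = -0.01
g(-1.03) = -0.01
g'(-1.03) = -0.01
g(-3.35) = -0.01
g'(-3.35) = 0.01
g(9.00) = 0.00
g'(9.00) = 0.00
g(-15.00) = 0.00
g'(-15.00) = 0.00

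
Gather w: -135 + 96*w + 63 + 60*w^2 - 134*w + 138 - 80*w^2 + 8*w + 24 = -20*w^2 - 30*w + 90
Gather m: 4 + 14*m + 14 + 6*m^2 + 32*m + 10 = 6*m^2 + 46*m + 28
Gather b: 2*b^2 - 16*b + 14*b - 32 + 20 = 2*b^2 - 2*b - 12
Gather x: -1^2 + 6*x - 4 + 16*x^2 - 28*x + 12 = 16*x^2 - 22*x + 7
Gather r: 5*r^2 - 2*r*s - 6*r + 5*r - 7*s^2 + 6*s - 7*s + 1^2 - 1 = 5*r^2 + r*(-2*s - 1) - 7*s^2 - s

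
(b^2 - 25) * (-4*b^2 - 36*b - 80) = -4*b^4 - 36*b^3 + 20*b^2 + 900*b + 2000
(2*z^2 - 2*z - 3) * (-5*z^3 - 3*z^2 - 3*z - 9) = -10*z^5 + 4*z^4 + 15*z^3 - 3*z^2 + 27*z + 27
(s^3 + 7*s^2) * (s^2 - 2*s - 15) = s^5 + 5*s^4 - 29*s^3 - 105*s^2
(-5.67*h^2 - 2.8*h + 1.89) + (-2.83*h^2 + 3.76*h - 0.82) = -8.5*h^2 + 0.96*h + 1.07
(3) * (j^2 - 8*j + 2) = 3*j^2 - 24*j + 6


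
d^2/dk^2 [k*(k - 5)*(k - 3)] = 6*k - 16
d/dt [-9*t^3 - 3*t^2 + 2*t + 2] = -27*t^2 - 6*t + 2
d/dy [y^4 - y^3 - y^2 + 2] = y*(4*y^2 - 3*y - 2)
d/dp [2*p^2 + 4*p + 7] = 4*p + 4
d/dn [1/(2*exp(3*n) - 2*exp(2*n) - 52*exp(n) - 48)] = (-3*exp(2*n)/2 + exp(n) + 13)*exp(n)/(-exp(3*n) + exp(2*n) + 26*exp(n) + 24)^2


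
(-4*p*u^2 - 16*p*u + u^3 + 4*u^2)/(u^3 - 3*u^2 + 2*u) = (-4*p*u - 16*p + u^2 + 4*u)/(u^2 - 3*u + 2)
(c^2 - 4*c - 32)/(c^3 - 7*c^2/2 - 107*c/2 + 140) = 2*(c + 4)/(2*c^2 + 9*c - 35)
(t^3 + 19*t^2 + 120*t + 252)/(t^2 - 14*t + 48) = (t^3 + 19*t^2 + 120*t + 252)/(t^2 - 14*t + 48)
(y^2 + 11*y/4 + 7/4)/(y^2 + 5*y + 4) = (y + 7/4)/(y + 4)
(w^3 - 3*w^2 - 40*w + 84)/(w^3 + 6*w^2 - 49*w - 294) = (w - 2)/(w + 7)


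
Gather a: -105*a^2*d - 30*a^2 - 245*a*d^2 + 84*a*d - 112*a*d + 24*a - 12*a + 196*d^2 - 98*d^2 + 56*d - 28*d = a^2*(-105*d - 30) + a*(-245*d^2 - 28*d + 12) + 98*d^2 + 28*d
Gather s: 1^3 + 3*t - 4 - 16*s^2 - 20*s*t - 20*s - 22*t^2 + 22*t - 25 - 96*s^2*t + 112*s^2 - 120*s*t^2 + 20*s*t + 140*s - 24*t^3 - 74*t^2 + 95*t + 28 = s^2*(96 - 96*t) + s*(120 - 120*t^2) - 24*t^3 - 96*t^2 + 120*t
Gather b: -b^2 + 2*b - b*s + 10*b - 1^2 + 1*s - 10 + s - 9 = -b^2 + b*(12 - s) + 2*s - 20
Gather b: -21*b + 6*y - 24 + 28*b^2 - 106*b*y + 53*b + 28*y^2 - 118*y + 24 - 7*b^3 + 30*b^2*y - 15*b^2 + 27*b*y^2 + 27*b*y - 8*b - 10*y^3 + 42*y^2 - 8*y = -7*b^3 + b^2*(30*y + 13) + b*(27*y^2 - 79*y + 24) - 10*y^3 + 70*y^2 - 120*y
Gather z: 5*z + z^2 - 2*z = z^2 + 3*z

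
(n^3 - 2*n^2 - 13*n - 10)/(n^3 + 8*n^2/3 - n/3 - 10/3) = 3*(n^2 - 4*n - 5)/(3*n^2 + 2*n - 5)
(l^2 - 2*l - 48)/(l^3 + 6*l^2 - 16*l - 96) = (l - 8)/(l^2 - 16)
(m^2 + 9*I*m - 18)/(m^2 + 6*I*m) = (m + 3*I)/m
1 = 1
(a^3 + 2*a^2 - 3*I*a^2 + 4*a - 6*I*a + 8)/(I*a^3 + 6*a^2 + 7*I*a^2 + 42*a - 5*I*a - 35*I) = -(I*a^3 + a^2*(3 + 2*I) + 2*a*(3 + 2*I) + 8*I)/(a^3 + a^2*(7 - 6*I) - a*(5 + 42*I) - 35)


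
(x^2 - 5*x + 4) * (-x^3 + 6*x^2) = -x^5 + 11*x^4 - 34*x^3 + 24*x^2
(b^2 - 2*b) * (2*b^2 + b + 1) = 2*b^4 - 3*b^3 - b^2 - 2*b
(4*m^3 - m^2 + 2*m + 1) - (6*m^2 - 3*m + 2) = 4*m^3 - 7*m^2 + 5*m - 1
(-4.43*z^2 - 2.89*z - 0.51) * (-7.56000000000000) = 33.4908*z^2 + 21.8484*z + 3.8556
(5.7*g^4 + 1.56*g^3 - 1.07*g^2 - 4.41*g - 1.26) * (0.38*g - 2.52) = 2.166*g^5 - 13.7712*g^4 - 4.3378*g^3 + 1.0206*g^2 + 10.6344*g + 3.1752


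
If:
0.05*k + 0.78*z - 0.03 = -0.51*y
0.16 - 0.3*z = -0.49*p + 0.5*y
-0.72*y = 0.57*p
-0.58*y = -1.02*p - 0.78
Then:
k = 12.31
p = -0.53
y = 0.42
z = -1.02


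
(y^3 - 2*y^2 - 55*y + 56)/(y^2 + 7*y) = y - 9 + 8/y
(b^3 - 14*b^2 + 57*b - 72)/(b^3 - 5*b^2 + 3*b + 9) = (b - 8)/(b + 1)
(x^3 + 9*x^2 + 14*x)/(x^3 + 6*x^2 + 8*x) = (x + 7)/(x + 4)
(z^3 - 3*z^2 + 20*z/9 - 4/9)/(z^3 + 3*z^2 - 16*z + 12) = (z^2 - z + 2/9)/(z^2 + 5*z - 6)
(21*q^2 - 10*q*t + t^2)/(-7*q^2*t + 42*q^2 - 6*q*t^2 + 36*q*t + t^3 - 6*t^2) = (-3*q + t)/(q*t - 6*q + t^2 - 6*t)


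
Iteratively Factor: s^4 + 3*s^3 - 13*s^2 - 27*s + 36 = (s + 3)*(s^3 - 13*s + 12) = (s - 1)*(s + 3)*(s^2 + s - 12) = (s - 1)*(s + 3)*(s + 4)*(s - 3)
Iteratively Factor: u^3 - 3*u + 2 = (u - 1)*(u^2 + u - 2) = (u - 1)^2*(u + 2)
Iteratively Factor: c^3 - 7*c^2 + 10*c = (c - 5)*(c^2 - 2*c) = c*(c - 5)*(c - 2)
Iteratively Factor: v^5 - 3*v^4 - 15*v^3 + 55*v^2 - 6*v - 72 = (v + 1)*(v^4 - 4*v^3 - 11*v^2 + 66*v - 72) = (v + 1)*(v + 4)*(v^3 - 8*v^2 + 21*v - 18) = (v - 3)*(v + 1)*(v + 4)*(v^2 - 5*v + 6) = (v - 3)^2*(v + 1)*(v + 4)*(v - 2)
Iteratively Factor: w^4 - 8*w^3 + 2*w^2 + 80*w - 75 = (w - 5)*(w^3 - 3*w^2 - 13*w + 15) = (w - 5)*(w + 3)*(w^2 - 6*w + 5) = (w - 5)^2*(w + 3)*(w - 1)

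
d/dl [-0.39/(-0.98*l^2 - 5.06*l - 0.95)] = (-0.7644*l - 1.9734)/(0.98*l^2 + 5.06*l + 0.95)^2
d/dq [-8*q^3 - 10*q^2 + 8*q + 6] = -24*q^2 - 20*q + 8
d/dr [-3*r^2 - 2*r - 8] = -6*r - 2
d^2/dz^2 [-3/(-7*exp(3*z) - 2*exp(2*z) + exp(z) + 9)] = 3*((-63*exp(2*z) - 8*exp(z) + 1)*(7*exp(3*z) + 2*exp(2*z) - exp(z) - 9) + 2*(21*exp(2*z) + 4*exp(z) - 1)^2*exp(z))*exp(z)/(7*exp(3*z) + 2*exp(2*z) - exp(z) - 9)^3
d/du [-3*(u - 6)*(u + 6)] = -6*u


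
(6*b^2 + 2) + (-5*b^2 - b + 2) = b^2 - b + 4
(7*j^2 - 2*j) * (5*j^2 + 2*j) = 35*j^4 + 4*j^3 - 4*j^2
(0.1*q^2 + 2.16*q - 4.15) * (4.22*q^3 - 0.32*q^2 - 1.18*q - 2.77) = 0.422*q^5 + 9.0832*q^4 - 18.3222*q^3 - 1.4978*q^2 - 1.0862*q + 11.4955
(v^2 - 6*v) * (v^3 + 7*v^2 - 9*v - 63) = v^5 + v^4 - 51*v^3 - 9*v^2 + 378*v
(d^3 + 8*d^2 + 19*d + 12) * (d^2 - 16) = d^5 + 8*d^4 + 3*d^3 - 116*d^2 - 304*d - 192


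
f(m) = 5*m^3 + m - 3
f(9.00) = 3651.00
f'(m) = 15*m^2 + 1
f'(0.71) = 8.56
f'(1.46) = 32.97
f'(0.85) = 11.84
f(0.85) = 0.92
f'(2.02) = 62.21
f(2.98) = 132.30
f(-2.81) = -116.75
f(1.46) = 14.02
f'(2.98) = 134.21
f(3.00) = 135.00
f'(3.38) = 172.37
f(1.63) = 20.28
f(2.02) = 40.23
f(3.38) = 193.45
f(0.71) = -0.50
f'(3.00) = 136.00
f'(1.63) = 40.85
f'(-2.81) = 119.44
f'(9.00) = 1216.00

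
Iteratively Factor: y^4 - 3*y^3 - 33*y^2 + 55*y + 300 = (y - 5)*(y^3 + 2*y^2 - 23*y - 60) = (y - 5)^2*(y^2 + 7*y + 12) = (y - 5)^2*(y + 4)*(y + 3)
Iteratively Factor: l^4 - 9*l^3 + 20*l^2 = (l)*(l^3 - 9*l^2 + 20*l) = l^2*(l^2 - 9*l + 20) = l^2*(l - 5)*(l - 4)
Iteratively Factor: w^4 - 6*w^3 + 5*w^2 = (w - 1)*(w^3 - 5*w^2) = (w - 5)*(w - 1)*(w^2) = w*(w - 5)*(w - 1)*(w)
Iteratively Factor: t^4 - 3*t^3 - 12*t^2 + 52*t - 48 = (t + 4)*(t^3 - 7*t^2 + 16*t - 12) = (t - 2)*(t + 4)*(t^2 - 5*t + 6) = (t - 2)^2*(t + 4)*(t - 3)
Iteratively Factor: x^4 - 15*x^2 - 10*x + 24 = (x - 4)*(x^3 + 4*x^2 + x - 6) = (x - 4)*(x + 3)*(x^2 + x - 2) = (x - 4)*(x - 1)*(x + 3)*(x + 2)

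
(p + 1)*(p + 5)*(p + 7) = p^3 + 13*p^2 + 47*p + 35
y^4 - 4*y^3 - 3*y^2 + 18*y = y*(y - 3)^2*(y + 2)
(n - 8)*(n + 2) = n^2 - 6*n - 16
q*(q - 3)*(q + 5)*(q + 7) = q^4 + 9*q^3 - q^2 - 105*q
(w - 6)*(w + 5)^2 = w^3 + 4*w^2 - 35*w - 150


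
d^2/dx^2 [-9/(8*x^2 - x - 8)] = 18*(-64*x^2 + 8*x + (16*x - 1)^2 + 64)/(-8*x^2 + x + 8)^3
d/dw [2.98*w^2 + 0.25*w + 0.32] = 5.96*w + 0.25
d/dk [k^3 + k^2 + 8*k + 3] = 3*k^2 + 2*k + 8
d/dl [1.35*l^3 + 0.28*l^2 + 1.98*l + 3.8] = 4.05*l^2 + 0.56*l + 1.98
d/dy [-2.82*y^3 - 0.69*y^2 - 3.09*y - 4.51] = -8.46*y^2 - 1.38*y - 3.09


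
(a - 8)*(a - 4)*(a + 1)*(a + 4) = a^4 - 7*a^3 - 24*a^2 + 112*a + 128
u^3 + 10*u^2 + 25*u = u*(u + 5)^2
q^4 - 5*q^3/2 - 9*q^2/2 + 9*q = q*(q - 3)*(q - 3/2)*(q + 2)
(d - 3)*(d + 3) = d^2 - 9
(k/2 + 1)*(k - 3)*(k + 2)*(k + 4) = k^4/2 + 5*k^3/2 - 2*k^2 - 22*k - 24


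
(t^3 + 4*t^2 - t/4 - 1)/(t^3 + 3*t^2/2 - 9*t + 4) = (t + 1/2)/(t - 2)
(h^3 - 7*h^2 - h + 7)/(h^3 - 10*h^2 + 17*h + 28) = (h - 1)/(h - 4)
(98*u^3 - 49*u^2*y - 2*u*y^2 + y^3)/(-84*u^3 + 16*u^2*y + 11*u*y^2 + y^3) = (-7*u + y)/(6*u + y)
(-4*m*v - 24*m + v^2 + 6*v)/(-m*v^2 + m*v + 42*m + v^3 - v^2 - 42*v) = (-4*m + v)/(-m*v + 7*m + v^2 - 7*v)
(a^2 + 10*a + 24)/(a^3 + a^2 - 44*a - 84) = (a + 4)/(a^2 - 5*a - 14)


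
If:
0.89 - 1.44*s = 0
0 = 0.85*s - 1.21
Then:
No Solution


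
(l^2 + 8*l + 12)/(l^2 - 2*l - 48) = (l + 2)/(l - 8)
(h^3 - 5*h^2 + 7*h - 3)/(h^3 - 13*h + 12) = (h - 1)/(h + 4)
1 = 1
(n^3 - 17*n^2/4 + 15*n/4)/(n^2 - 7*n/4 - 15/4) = n*(4*n - 5)/(4*n + 5)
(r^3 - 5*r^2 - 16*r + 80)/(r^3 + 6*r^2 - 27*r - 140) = (r - 4)/(r + 7)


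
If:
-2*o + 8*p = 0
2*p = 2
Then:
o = 4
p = 1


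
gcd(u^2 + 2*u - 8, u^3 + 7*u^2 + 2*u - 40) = u^2 + 2*u - 8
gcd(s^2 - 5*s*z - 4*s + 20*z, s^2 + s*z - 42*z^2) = 1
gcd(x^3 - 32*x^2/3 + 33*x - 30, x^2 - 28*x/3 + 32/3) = 1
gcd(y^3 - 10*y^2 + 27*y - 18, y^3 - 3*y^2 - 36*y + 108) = y^2 - 9*y + 18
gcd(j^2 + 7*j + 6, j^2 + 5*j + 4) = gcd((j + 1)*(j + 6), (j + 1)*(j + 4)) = j + 1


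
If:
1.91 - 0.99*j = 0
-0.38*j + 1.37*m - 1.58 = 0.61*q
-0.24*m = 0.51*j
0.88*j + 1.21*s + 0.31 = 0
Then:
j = 1.93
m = -4.10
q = -13.00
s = -1.66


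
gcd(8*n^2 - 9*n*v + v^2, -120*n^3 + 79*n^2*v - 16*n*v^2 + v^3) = -8*n + v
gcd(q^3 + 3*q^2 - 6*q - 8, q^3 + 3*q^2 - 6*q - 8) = q^3 + 3*q^2 - 6*q - 8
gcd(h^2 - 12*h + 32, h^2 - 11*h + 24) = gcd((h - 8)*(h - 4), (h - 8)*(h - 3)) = h - 8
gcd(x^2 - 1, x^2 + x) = x + 1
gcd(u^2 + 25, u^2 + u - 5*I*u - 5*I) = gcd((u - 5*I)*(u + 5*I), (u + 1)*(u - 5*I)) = u - 5*I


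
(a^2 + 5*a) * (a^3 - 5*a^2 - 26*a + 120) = a^5 - 51*a^3 - 10*a^2 + 600*a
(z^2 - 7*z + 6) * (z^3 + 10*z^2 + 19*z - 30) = z^5 + 3*z^4 - 45*z^3 - 103*z^2 + 324*z - 180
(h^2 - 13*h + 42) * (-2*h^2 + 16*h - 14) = -2*h^4 + 42*h^3 - 306*h^2 + 854*h - 588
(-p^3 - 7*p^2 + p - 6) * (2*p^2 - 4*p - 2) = -2*p^5 - 10*p^4 + 32*p^3 - 2*p^2 + 22*p + 12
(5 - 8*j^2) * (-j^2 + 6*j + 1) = 8*j^4 - 48*j^3 - 13*j^2 + 30*j + 5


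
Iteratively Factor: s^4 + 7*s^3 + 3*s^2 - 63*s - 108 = (s + 3)*(s^3 + 4*s^2 - 9*s - 36) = (s + 3)*(s + 4)*(s^2 - 9) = (s + 3)^2*(s + 4)*(s - 3)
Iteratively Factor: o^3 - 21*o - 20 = (o - 5)*(o^2 + 5*o + 4) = (o - 5)*(o + 4)*(o + 1)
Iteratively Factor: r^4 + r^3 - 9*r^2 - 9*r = (r)*(r^3 + r^2 - 9*r - 9) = r*(r + 1)*(r^2 - 9) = r*(r - 3)*(r + 1)*(r + 3)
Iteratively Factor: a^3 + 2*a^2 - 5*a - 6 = (a + 1)*(a^2 + a - 6) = (a + 1)*(a + 3)*(a - 2)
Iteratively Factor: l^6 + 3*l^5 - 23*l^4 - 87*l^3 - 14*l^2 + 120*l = (l)*(l^5 + 3*l^4 - 23*l^3 - 87*l^2 - 14*l + 120) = l*(l + 4)*(l^4 - l^3 - 19*l^2 - 11*l + 30) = l*(l - 1)*(l + 4)*(l^3 - 19*l - 30) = l*(l - 5)*(l - 1)*(l + 4)*(l^2 + 5*l + 6) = l*(l - 5)*(l - 1)*(l + 3)*(l + 4)*(l + 2)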